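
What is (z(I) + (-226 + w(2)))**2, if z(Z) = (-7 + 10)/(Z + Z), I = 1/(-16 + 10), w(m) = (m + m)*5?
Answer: 46225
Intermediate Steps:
w(m) = 10*m (w(m) = (2*m)*5 = 10*m)
I = -1/6 (I = 1/(-6) = -1/6 ≈ -0.16667)
z(Z) = 3/(2*Z) (z(Z) = 3/((2*Z)) = 3*(1/(2*Z)) = 3/(2*Z))
(z(I) + (-226 + w(2)))**2 = (3/(2*(-1/6)) + (-226 + 10*2))**2 = ((3/2)*(-6) + (-226 + 20))**2 = (-9 - 206)**2 = (-215)**2 = 46225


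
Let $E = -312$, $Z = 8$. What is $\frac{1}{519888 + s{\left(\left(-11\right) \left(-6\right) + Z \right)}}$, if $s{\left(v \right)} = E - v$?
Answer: $\frac{1}{519502} \approx 1.9249 \cdot 10^{-6}$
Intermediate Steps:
$s{\left(v \right)} = -312 - v$
$\frac{1}{519888 + s{\left(\left(-11\right) \left(-6\right) + Z \right)}} = \frac{1}{519888 - \left(320 + 66\right)} = \frac{1}{519888 - 386} = \frac{1}{519502}$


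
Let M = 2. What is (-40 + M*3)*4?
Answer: -136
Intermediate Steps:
(-40 + M*3)*4 = (-40 + 2*3)*4 = (-40 + 6)*4 = -34*4 = -136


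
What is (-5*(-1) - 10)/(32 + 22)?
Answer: -5/54 ≈ -0.092593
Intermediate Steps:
(-5*(-1) - 10)/(32 + 22) = (5 - 10)/54 = -5*1/54 = -5/54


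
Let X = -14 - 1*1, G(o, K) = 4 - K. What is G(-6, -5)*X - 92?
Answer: -227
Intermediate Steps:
X = -15 (X = -14 - 1 = -15)
G(-6, -5)*X - 92 = (4 - 1*(-5))*(-15) - 92 = (4 + 5)*(-15) - 92 = 9*(-15) - 92 = -135 - 92 = -227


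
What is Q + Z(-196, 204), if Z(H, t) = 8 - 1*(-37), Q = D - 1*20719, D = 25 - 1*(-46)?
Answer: -20603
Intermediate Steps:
D = 71 (D = 25 + 46 = 71)
Q = -20648 (Q = 71 - 1*20719 = 71 - 20719 = -20648)
Z(H, t) = 45 (Z(H, t) = 8 + 37 = 45)
Q + Z(-196, 204) = -20648 + 45 = -20603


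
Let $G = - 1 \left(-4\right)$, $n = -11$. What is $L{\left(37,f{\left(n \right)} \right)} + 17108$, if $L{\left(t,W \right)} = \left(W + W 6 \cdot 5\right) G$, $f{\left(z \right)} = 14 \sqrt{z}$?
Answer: $17108 + 1736 i \sqrt{11} \approx 17108.0 + 5757.7 i$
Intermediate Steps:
$G = 4$ ($G = \left(-1\right) \left(-4\right) = 4$)
$L{\left(t,W \right)} = 124 W$ ($L{\left(t,W \right)} = \left(W + W 6 \cdot 5\right) 4 = \left(W + 6 W 5\right) 4 = \left(W + 30 W\right) 4 = 31 W 4 = 124 W$)
$L{\left(37,f{\left(n \right)} \right)} + 17108 = 124 \cdot 14 \sqrt{-11} + 17108 = 124 \cdot 14 i \sqrt{11} + 17108 = 1736 i \sqrt{11} + 17108 = 17108 + 1736 i \sqrt{11}$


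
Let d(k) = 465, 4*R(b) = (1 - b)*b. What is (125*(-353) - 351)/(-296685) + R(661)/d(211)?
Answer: -2155817879/9197235 ≈ -234.40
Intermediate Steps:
R(b) = b*(1 - b)/4 (R(b) = ((1 - b)*b)/4 = (b*(1 - b))/4 = b*(1 - b)/4)
(125*(-353) - 351)/(-296685) + R(661)/d(211) = (125*(-353) - 351)/(-296685) + ((¼)*661*(1 - 1*661))/465 = (-44125 - 351)*(-1/296685) + ((¼)*661*(1 - 661))*(1/465) = -44476*(-1/296685) + ((¼)*661*(-660))*(1/465) = 44476/296685 - 109065*1/465 = 44476/296685 - 7271/31 = -2155817879/9197235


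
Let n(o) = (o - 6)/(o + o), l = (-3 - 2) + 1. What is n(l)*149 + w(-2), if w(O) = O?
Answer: 737/4 ≈ 184.25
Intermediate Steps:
l = -4 (l = -5 + 1 = -4)
n(o) = (-6 + o)/(2*o) (n(o) = (-6 + o)/((2*o)) = (-6 + o)*(1/(2*o)) = (-6 + o)/(2*o))
n(l)*149 + w(-2) = ((½)*(-6 - 4)/(-4))*149 - 2 = ((½)*(-¼)*(-10))*149 - 2 = (5/4)*149 - 2 = 745/4 - 2 = 737/4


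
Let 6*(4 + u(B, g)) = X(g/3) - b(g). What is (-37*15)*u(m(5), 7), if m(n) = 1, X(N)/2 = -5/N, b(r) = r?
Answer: 45695/14 ≈ 3263.9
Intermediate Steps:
X(N) = -10/N (X(N) = 2*(-5/N) = -10/N)
u(B, g) = -4 - 5/g - g/6 (u(B, g) = -4 + (-10*3/g - g)/6 = -4 + (-30/g - g)/6 = -4 + (-g - 30/g)/6 = -4 + (-5/g - g/6) = -4 - 5/g - g/6)
(-37*15)*u(m(5), 7) = (-37*15)*(-4 - 5/7 - ⅙*7) = -555*(-4 - 5*⅐ - 7/6) = -555*(-4 - 5/7 - 7/6) = -555*(-247/42) = 45695/14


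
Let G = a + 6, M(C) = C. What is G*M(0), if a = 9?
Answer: 0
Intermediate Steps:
G = 15 (G = 9 + 6 = 15)
G*M(0) = 15*0 = 0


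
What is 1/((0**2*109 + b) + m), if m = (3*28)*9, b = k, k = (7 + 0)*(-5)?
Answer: 1/721 ≈ 0.0013870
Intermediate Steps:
k = -35 (k = 7*(-5) = -35)
b = -35
m = 756 (m = 84*9 = 756)
1/((0**2*109 + b) + m) = 1/((0**2*109 - 35) + 756) = 1/((0*109 - 35) + 756) = 1/((0 - 35) + 756) = 1/(-35 + 756) = 1/721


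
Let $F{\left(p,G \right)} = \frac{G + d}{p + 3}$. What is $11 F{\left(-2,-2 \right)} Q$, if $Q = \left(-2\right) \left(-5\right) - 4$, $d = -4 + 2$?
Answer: $-264$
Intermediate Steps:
$d = -2$
$F{\left(p,G \right)} = \frac{-2 + G}{3 + p}$ ($F{\left(p,G \right)} = \frac{G - 2}{p + 3} = \frac{-2 + G}{3 + p}$)
$Q = 6$ ($Q = 10 - 4 = 6$)
$11 F{\left(-2,-2 \right)} Q = 11 \frac{-2 - 2}{3 - 2} \cdot 6 = 11 \cdot 1^{-1} \left(-4\right) 6 = 11 \cdot 1 \left(-4\right) 6 = 11 \left(-4\right) 6 = \left(-44\right) 6 = -264$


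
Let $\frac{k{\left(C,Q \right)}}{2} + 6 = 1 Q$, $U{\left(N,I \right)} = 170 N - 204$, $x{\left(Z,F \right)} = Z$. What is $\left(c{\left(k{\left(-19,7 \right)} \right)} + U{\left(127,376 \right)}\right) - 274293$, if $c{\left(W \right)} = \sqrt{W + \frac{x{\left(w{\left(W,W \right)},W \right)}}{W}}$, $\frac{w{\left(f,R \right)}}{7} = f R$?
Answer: $-252903$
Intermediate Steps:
$w{\left(f,R \right)} = 7 R f$ ($w{\left(f,R \right)} = 7 f R = 7 R f$)
$U{\left(N,I \right)} = -204 + 170 N$
$k{\left(C,Q \right)} = -12 + 2 Q$ ($k{\left(C,Q \right)} = -12 + 2 \cdot 1 Q = -12 + 2 Q$)
$c{\left(W \right)} = 2 \sqrt{2} \sqrt{W}$ ($c{\left(W \right)} = \sqrt{W + \frac{7 W W}{W}} = \sqrt{W + \frac{7 W^{2}}{W}} = \sqrt{W + 7 W} = \sqrt{8 W} = 2 \sqrt{2} \sqrt{W}$)
$\left(c{\left(k{\left(-19,7 \right)} \right)} + U{\left(127,376 \right)}\right) - 274293 = \left(2 \sqrt{2} \sqrt{-12 + 2 \cdot 7} + \left(-204 + 170 \cdot 127\right)\right) - 274293 = \left(2 \sqrt{2} \sqrt{-12 + 14} + \left(-204 + 21590\right)\right) - 274293 = \left(2 \sqrt{2} \sqrt{2} + 21386\right) - 274293 = \left(4 + 21386\right) - 274293 = 21390 - 274293 = -252903$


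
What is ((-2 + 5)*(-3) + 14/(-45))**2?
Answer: 175561/2025 ≈ 86.697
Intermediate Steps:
((-2 + 5)*(-3) + 14/(-45))**2 = (3*(-3) + 14*(-1/45))**2 = (-9 - 14/45)**2 = (-419/45)**2 = 175561/2025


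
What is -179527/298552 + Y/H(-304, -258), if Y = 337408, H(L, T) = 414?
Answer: 50329754519/61800264 ≈ 814.39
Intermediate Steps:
-179527/298552 + Y/H(-304, -258) = -179527/298552 + 337408/414 = -179527*1/298552 + 337408*(1/414) = -179527/298552 + 168704/207 = 50329754519/61800264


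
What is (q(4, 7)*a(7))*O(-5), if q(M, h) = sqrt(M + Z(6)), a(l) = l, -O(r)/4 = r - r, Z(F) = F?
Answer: 0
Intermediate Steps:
O(r) = 0 (O(r) = -4*(r - r) = -4*0 = 0)
q(M, h) = sqrt(6 + M) (q(M, h) = sqrt(M + 6) = sqrt(6 + M))
(q(4, 7)*a(7))*O(-5) = (sqrt(6 + 4)*7)*0 = (sqrt(10)*7)*0 = (7*sqrt(10))*0 = 0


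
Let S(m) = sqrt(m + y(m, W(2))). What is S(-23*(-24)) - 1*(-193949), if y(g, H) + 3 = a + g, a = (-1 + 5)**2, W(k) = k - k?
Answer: 193949 + sqrt(1117) ≈ 1.9398e+5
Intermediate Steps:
W(k) = 0
a = 16 (a = 4**2 = 16)
y(g, H) = 13 + g (y(g, H) = -3 + (16 + g) = 13 + g)
S(m) = sqrt(13 + 2*m) (S(m) = sqrt(m + (13 + m)) = sqrt(13 + 2*m))
S(-23*(-24)) - 1*(-193949) = sqrt(13 + 2*(-23*(-24))) - 1*(-193949) = sqrt(13 + 2*552) + 193949 = sqrt(13 + 1104) + 193949 = sqrt(1117) + 193949 = 193949 + sqrt(1117)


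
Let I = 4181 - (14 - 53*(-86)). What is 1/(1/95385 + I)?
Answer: -95385/37295534 ≈ -0.0025575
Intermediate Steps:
I = -391 (I = 4181 - (14 + 4558) = 4181 - 1*4572 = 4181 - 4572 = -391)
1/(1/95385 + I) = 1/(1/95385 - 391) = 1/(-37295534/95385) = -95385/37295534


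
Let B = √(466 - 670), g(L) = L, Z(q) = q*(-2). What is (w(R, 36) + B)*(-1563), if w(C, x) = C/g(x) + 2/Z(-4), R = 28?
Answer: -19277/12 - 3126*I*√51 ≈ -1606.4 - 22324.0*I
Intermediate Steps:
Z(q) = -2*q
B = 2*I*√51 (B = √(-204) = 2*I*√51 ≈ 14.283*I)
w(C, x) = ¼ + C/x (w(C, x) = C/x + 2/((-2*(-4))) = C/x + 2/8 = C/x + 2*(⅛) = C/x + ¼ = ¼ + C/x)
(w(R, 36) + B)*(-1563) = ((28 + (¼)*36)/36 + 2*I*√51)*(-1563) = ((28 + 9)/36 + 2*I*√51)*(-1563) = ((1/36)*37 + 2*I*√51)*(-1563) = (37/36 + 2*I*√51)*(-1563) = -19277/12 - 3126*I*√51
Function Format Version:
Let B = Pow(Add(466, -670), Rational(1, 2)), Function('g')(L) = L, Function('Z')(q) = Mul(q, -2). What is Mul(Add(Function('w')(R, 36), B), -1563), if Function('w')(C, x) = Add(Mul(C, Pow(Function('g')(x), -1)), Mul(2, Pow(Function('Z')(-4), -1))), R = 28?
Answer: Add(Rational(-19277, 12), Mul(-3126, I, Pow(51, Rational(1, 2)))) ≈ Add(-1606.4, Mul(-22324., I))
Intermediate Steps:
Function('Z')(q) = Mul(-2, q)
B = Mul(2, I, Pow(51, Rational(1, 2))) (B = Pow(-204, Rational(1, 2)) = Mul(2, I, Pow(51, Rational(1, 2))) ≈ Mul(14.283, I))
Function('w')(C, x) = Add(Rational(1, 4), Mul(C, Pow(x, -1))) (Function('w')(C, x) = Add(Mul(C, Pow(x, -1)), Mul(2, Pow(Mul(-2, -4), -1))) = Add(Mul(C, Pow(x, -1)), Mul(2, Pow(8, -1))) = Add(Mul(C, Pow(x, -1)), Mul(2, Rational(1, 8))) = Add(Mul(C, Pow(x, -1)), Rational(1, 4)) = Add(Rational(1, 4), Mul(C, Pow(x, -1))))
Mul(Add(Function('w')(R, 36), B), -1563) = Mul(Add(Mul(Pow(36, -1), Add(28, Mul(Rational(1, 4), 36))), Mul(2, I, Pow(51, Rational(1, 2)))), -1563) = Mul(Add(Mul(Rational(1, 36), Add(28, 9)), Mul(2, I, Pow(51, Rational(1, 2)))), -1563) = Mul(Add(Mul(Rational(1, 36), 37), Mul(2, I, Pow(51, Rational(1, 2)))), -1563) = Mul(Add(Rational(37, 36), Mul(2, I, Pow(51, Rational(1, 2)))), -1563) = Add(Rational(-19277, 12), Mul(-3126, I, Pow(51, Rational(1, 2))))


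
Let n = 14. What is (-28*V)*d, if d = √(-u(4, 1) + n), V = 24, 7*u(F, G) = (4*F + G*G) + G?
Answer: -384*√35 ≈ -2271.8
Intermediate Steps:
u(F, G) = G/7 + G²/7 + 4*F/7 (u(F, G) = ((4*F + G*G) + G)/7 = ((4*F + G²) + G)/7 = ((G² + 4*F) + G)/7 = (G + G² + 4*F)/7 = G/7 + G²/7 + 4*F/7)
d = 4*√35/7 (d = √(-((⅐)*1 + (⅐)*1² + (4/7)*4) + 14) = √(-(⅐ + (⅐)*1 + 16/7) + 14) = √(-(⅐ + ⅐ + 16/7) + 14) = √(-1*18/7 + 14) = √(-18/7 + 14) = √(80/7) = 4*√35/7 ≈ 3.3806)
(-28*V)*d = (-28*24)*(4*√35/7) = -384*√35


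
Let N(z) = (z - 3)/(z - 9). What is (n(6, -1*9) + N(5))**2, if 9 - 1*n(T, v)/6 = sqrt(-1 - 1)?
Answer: 11161/4 - 642*I*sqrt(2) ≈ 2790.3 - 907.92*I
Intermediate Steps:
n(T, v) = 54 - 6*I*sqrt(2) (n(T, v) = 54 - 6*sqrt(-1 - 1) = 54 - 6*I*sqrt(2))
N(z) = (-3 + z)/(-9 + z)
(n(6, -1*9) + N(5))**2 = ((54 - 6*I*sqrt(2)) + (-3 + 5)/(-9 + 5))**2 = ((54 - 6*I*sqrt(2)) + 2/(-4))**2 = ((54 - 6*I*sqrt(2)) - 1/4*2)**2 = ((54 - 6*I*sqrt(2)) - 1/2)**2 = (107/2 - 6*I*sqrt(2))**2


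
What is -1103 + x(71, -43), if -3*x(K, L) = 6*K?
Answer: -1245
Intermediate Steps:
x(K, L) = -2*K
-1103 + x(71, -43) = -1103 - 2*71 = -1103 - 142 = -1245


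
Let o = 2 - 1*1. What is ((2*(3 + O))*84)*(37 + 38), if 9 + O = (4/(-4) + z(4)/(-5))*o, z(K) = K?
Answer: -98280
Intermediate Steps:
o = 1 (o = 2 - 1 = 1)
O = -54/5 (O = -9 + (4/(-4) + 4/(-5))*1 = -9 + (4*(-¼) + 4*(-⅕))*1 = -9 + (-1 - ⅘)*1 = -9 - 9/5*1 = -9 - 9/5 = -54/5 ≈ -10.800)
((2*(3 + O))*84)*(37 + 38) = ((2*(3 - 54/5))*84)*(37 + 38) = ((2*(-39/5))*84)*75 = -78/5*84*75 = -6552/5*75 = -98280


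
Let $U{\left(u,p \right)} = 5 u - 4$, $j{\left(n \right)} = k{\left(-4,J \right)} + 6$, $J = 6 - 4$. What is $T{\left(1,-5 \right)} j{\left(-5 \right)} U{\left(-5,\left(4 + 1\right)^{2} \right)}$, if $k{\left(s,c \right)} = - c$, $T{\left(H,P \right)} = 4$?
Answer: $-464$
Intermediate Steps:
$J = 2$ ($J = 6 - 4 = 2$)
$j{\left(n \right)} = 4$ ($j{\left(n \right)} = \left(-1\right) 2 + 6 = -2 + 6 = 4$)
$U{\left(u,p \right)} = -4 + 5 u$
$T{\left(1,-5 \right)} j{\left(-5 \right)} U{\left(-5,\left(4 + 1\right)^{2} \right)} = 4 \cdot 4 \left(-4 + 5 \left(-5\right)\right) = 16 \left(-4 - 25\right) = 16 \left(-29\right) = -464$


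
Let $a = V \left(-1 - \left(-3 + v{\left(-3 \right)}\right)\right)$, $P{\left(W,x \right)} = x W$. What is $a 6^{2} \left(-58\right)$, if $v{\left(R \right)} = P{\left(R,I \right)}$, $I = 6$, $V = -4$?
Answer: $167040$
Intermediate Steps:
$P{\left(W,x \right)} = W x$
$v{\left(R \right)} = 6 R$ ($v{\left(R \right)} = R 6 = 6 R$)
$a = -80$ ($a = - 4 \left(-1 - \left(-3 + 6 \left(-3\right)\right)\right) = - 4 \left(-1 + \left(3 - -18\right)\right) = - 4 \left(-1 + \left(3 + 18\right)\right) = - 4 \left(-1 + 21\right) = \left(-4\right) 20 = -80$)
$a 6^{2} \left(-58\right) = - 80 \cdot 6^{2} \left(-58\right) = \left(-80\right) 36 \left(-58\right) = \left(-2880\right) \left(-58\right) = 167040$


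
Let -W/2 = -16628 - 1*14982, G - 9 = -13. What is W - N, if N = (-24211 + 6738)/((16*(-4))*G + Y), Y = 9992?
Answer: 647896033/10248 ≈ 63222.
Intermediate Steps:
G = -4 (G = 9 - 13 = -4)
W = 63220 (W = -2*(-16628 - 1*14982) = -2*(-16628 - 14982) = -2*(-31610) = 63220)
N = -17473/10248 (N = (-24211 + 6738)/((16*(-4))*(-4) + 9992) = -17473/(-64*(-4) + 9992) = -17473/(256 + 9992) = -17473/10248 ≈ -1.7050)
W - N = 63220 - 1*(-17473/10248) = 63220 + 17473/10248 = 647896033/10248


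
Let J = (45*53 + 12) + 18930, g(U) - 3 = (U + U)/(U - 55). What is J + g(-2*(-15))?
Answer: 106638/5 ≈ 21328.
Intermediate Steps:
g(U) = 3 + 2*U/(-55 + U) (g(U) = 3 + (U + U)/(U - 55) = 3 + (2*U)/(-55 + U) = 3 + 2*U/(-55 + U))
J = 21327 (J = (2385 + 12) + 18930 = 2397 + 18930 = 21327)
J + g(-2*(-15)) = 21327 + 5*(-33 - 2*(-15))/(-55 - 2*(-15)) = 21327 + 5*(-33 + 30)/(-55 + 30) = 21327 + 5*(-3)/(-25) = 21327 + 5*(-1/25)*(-3) = 21327 + ⅗ = 106638/5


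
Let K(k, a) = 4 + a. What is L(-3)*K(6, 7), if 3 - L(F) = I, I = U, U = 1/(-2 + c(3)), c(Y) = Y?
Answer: 22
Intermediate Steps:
U = 1 (U = 1/(-2 + 3) = 1/1 = 1)
I = 1
L(F) = 2 (L(F) = 3 - 1*1 = 3 - 1 = 2)
L(-3)*K(6, 7) = 2*(4 + 7) = 2*11 = 22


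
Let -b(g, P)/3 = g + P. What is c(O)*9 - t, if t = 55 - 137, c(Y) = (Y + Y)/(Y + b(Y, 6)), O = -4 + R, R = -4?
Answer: 154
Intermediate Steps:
O = -8 (O = -4 - 4 = -8)
b(g, P) = -3*P - 3*g (b(g, P) = -3*(g + P) = -3*(P + g) = -3*P - 3*g)
c(Y) = 2*Y/(-18 - 2*Y) (c(Y) = (Y + Y)/(Y + (-3*6 - 3*Y)) = (2*Y)/(Y + (-18 - 3*Y)) = (2*Y)/(-18 - 2*Y) = 2*Y/(-18 - 2*Y))
t = -82
c(O)*9 - t = -1*(-8)/(9 - 8)*9 - 1*(-82) = -1*(-8)/1*9 + 82 = -1*(-8)*1*9 + 82 = 8*9 + 82 = 72 + 82 = 154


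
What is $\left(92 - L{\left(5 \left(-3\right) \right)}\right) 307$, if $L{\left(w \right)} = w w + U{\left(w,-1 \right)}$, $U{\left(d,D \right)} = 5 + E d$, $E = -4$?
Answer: $-60786$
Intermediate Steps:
$U{\left(d,D \right)} = 5 - 4 d$
$L{\left(w \right)} = 5 + w^{2} - 4 w$ ($L{\left(w \right)} = w w - \left(-5 + 4 w\right) = w^{2} - \left(-5 + 4 w\right) = 5 + w^{2} - 4 w$)
$\left(92 - L{\left(5 \left(-3\right) \right)}\right) 307 = \left(92 - \left(5 + \left(5 \left(-3\right)\right)^{2} - 4 \cdot 5 \left(-3\right)\right)\right) 307 = \left(92 - \left(5 + \left(-15\right)^{2} - -60\right)\right) 307 = \left(92 - \left(5 + 225 + 60\right)\right) 307 = \left(92 - 290\right) 307 = \left(-198\right) 307 = -60786$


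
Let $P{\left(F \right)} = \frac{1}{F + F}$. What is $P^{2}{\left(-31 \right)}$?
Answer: $\frac{1}{3844} \approx 0.00026015$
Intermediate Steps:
$P{\left(F \right)} = \frac{1}{2 F}$
$P^{2}{\left(-31 \right)} = \left(\frac{1}{2 \left(-31\right)}\right)^{2} = \left(\frac{1}{2} \left(- \frac{1}{31}\right)\right)^{2} = \left(- \frac{1}{62}\right)^{2} = \frac{1}{3844}$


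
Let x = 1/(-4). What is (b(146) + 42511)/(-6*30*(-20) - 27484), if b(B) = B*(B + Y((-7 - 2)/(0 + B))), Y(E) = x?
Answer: -127581/47768 ≈ -2.6708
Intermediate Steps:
x = -1/4 ≈ -0.25000
Y(E) = -1/4
b(B) = B*(-1/4 + B) (b(B) = B*(B - 1/4) = B*(-1/4 + B))
(b(146) + 42511)/(-6*30*(-20) - 27484) = (146*(-1/4 + 146) + 42511)/(-6*30*(-20) - 27484) = (146*(583/4) + 42511)/(-180*(-20) - 27484) = (42559/2 + 42511)/(3600 - 27484) = (127581/2)/(-23884) = (127581/2)*(-1/23884) = -127581/47768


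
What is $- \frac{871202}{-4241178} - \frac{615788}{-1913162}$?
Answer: $\frac{1069604269747}{2028515146209} \approx 0.52728$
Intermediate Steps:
$- \frac{871202}{-4241178} - \frac{615788}{-1913162} = \left(-871202\right) \left(- \frac{1}{4241178}\right) - - \frac{307894}{956581} = \frac{435601}{2120589} + \frac{307894}{956581} = \frac{1069604269747}{2028515146209}$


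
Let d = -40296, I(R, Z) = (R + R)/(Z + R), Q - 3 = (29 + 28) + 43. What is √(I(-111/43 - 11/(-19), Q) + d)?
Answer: 8*I*√4286947838370/82515 ≈ 200.74*I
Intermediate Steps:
Q = 103 (Q = 3 + ((29 + 28) + 43) = 3 + (57 + 43) = 3 + 100 = 103)
I(R, Z) = 2*R/(R + Z) (I(R, Z) = (2*R)/(R + Z) = 2*R/(R + Z))
√(I(-111/43 - 11/(-19), Q) + d) = √(2*(-111/43 - 11/(-19))/((-111/43 - 11/(-19)) + 103) - 40296) = √(2*(-111*1/43 - 11*(-1/19))/((-111*1/43 - 11*(-1/19)) + 103) - 40296) = √(2*(-111/43 + 11/19)/((-111/43 + 11/19) + 103) - 40296) = √(2*(-1636/817)/(-1636/817 + 103) - 40296) = √(2*(-1636/817)/(82515/817) - 40296) = √(2*(-1636/817)*(817/82515) - 40296) = √(-3272/82515 - 40296) = √(-3325027712/82515) = 8*I*√4286947838370/82515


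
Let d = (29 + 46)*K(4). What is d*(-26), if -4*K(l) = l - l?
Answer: 0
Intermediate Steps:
K(l) = 0 (K(l) = -(l - l)/4 = -1/4*0 = 0)
d = 0 (d = (29 + 46)*0 = 75*0 = 0)
d*(-26) = 0*(-26) = 0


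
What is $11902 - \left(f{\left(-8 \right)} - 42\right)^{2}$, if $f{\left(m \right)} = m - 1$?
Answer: $9301$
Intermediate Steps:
$f{\left(m \right)} = -1 + m$ ($f{\left(m \right)} = m - 1 = -1 + m$)
$11902 - \left(f{\left(-8 \right)} - 42\right)^{2} = 11902 - \left(\left(-1 - 8\right) - 42\right)^{2} = 11902 - \left(-9 - 42\right)^{2} = 11902 - \left(-51\right)^{2} = 11902 - 2601 = 9301$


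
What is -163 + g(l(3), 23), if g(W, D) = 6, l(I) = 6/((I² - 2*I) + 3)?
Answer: -157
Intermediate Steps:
l(I) = 6/(3 + I² - 2*I)
-163 + g(l(3), 23) = -163 + 6 = -157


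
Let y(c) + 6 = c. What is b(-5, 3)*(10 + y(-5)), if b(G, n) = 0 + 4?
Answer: -4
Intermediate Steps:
y(c) = -6 + c
b(G, n) = 4
b(-5, 3)*(10 + y(-5)) = 4*(10 + (-6 - 5)) = 4*(10 - 11) = 4*(-1) = -4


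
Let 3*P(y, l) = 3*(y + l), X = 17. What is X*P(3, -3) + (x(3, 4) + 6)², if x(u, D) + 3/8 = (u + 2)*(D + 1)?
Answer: 60025/64 ≈ 937.89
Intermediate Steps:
x(u, D) = -3/8 + (1 + D)*(2 + u) (x(u, D) = -3/8 + (u + 2)*(D + 1) = -3/8 + (2 + u)*(1 + D) = -3/8 + (1 + D)*(2 + u))
P(y, l) = l + y (P(y, l) = (3*(y + l))/3 = (3*(l + y))/3 = (3*l + 3*y)/3 = l + y)
X*P(3, -3) + (x(3, 4) + 6)² = 17*(-3 + 3) + ((13/8 + 3 + 2*4 + 4*3) + 6)² = 17*0 + ((13/8 + 3 + 8 + 12) + 6)² = 0 + (197/8 + 6)² = 0 + (245/8)² = 0 + 60025/64 = 60025/64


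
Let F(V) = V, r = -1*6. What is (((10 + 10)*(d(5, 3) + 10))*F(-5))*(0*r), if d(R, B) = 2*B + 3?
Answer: 0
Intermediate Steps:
r = -6
d(R, B) = 3 + 2*B
(((10 + 10)*(d(5, 3) + 10))*F(-5))*(0*r) = (((10 + 10)*((3 + 2*3) + 10))*(-5))*(0*(-6)) = ((20*((3 + 6) + 10))*(-5))*0 = ((20*(9 + 10))*(-5))*0 = ((20*19)*(-5))*0 = (380*(-5))*0 = -1900*0 = 0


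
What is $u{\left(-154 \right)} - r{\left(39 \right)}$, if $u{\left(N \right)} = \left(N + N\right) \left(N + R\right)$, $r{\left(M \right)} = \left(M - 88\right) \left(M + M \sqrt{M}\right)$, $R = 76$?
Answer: $25935 + 1911 \sqrt{39} \approx 37869.0$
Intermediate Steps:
$r{\left(M \right)} = \left(-88 + M\right) \left(M + M^{\frac{3}{2}}\right)$
$u{\left(N \right)} = 2 N \left(76 + N\right)$ ($u{\left(N \right)} = \left(N + N\right) \left(N + 76\right) = 2 N \left(76 + N\right)$)
$u{\left(-154 \right)} - r{\left(39 \right)} = 2 \left(-154\right) \left(76 - 154\right) - \left(39^{2} + 39^{\frac{5}{2}} - 3432 - 88 \cdot 39^{\frac{3}{2}}\right) = 2 \left(-154\right) \left(-78\right) - \left(1521 + 1521 \sqrt{39} - 3432 - 88 \cdot 39 \sqrt{39}\right) = 24024 - \left(1521 + 1521 \sqrt{39} - 3432 - 3432 \sqrt{39}\right) = 24024 - \left(-1911 - 1911 \sqrt{39}\right) = 24024 + \left(1911 + 1911 \sqrt{39}\right) = 25935 + 1911 \sqrt{39}$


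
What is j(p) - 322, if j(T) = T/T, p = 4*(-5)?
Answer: -321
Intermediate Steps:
p = -20
j(T) = 1
j(p) - 322 = 1 - 322 = -321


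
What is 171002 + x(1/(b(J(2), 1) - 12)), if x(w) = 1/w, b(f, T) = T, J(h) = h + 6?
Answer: 170991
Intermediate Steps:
J(h) = 6 + h
171002 + x(1/(b(J(2), 1) - 12)) = 171002 + 1/(1/(1 - 12)) = 171002 + 1/(1/(-11)) = 171002 + 1/(-1/11) = 171002 - 11 = 170991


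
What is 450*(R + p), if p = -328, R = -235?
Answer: -253350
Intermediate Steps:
450*(R + p) = 450*(-235 - 328) = 450*(-563) = -253350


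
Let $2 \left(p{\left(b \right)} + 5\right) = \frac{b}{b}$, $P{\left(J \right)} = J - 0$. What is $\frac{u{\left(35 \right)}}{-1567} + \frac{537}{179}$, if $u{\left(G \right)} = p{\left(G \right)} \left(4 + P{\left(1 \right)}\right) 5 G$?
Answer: $\frac{17277}{3134} \approx 5.5128$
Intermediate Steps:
$P{\left(J \right)} = J$ ($P{\left(J \right)} = J + 0 = J$)
$p{\left(b \right)} = - \frac{9}{2}$ ($p{\left(b \right)} = -5 + \frac{b \frac{1}{b}}{2} = -5 + \frac{1}{2} \cdot 1 = -5 + \frac{1}{2} = - \frac{9}{2}$)
$u{\left(G \right)} = - \frac{225 G}{2}$ ($u{\left(G \right)} = - \frac{9 \left(4 + 1\right) 5}{2} G = - \frac{9 \cdot 5 \cdot 5}{2} G = \left(- \frac{9}{2}\right) 25 G = - \frac{225 G}{2}$)
$\frac{u{\left(35 \right)}}{-1567} + \frac{537}{179} = \frac{\left(- \frac{225}{2}\right) 35}{-1567} + \frac{537}{179} = \left(- \frac{7875}{2}\right) \left(- \frac{1}{1567}\right) + 537 \cdot \frac{1}{179} = \frac{7875}{3134} + 3 = \frac{17277}{3134}$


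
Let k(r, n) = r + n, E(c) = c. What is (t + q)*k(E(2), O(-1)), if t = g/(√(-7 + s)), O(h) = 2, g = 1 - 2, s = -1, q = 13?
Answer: 52 + I*√2 ≈ 52.0 + 1.4142*I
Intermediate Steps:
g = -1
k(r, n) = n + r
t = I*√2/4 (t = -1/(√(-7 - 1)) = -1/(√(-8)) = -1/(2*I*√2) = -(-1)*I*√2/4 = I*√2/4 ≈ 0.35355*I)
(t + q)*k(E(2), O(-1)) = (I*√2/4 + 13)*(2 + 2) = (13 + I*√2/4)*4 = 52 + I*√2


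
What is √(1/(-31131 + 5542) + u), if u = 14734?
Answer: 5*√385911112337/25589 ≈ 121.38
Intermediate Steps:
√(1/(-31131 + 5542) + u) = √(1/(-31131 + 5542) + 14734) = √(1/(-25589) + 14734) = √(-1/25589 + 14734) = √(377028325/25589) = 5*√385911112337/25589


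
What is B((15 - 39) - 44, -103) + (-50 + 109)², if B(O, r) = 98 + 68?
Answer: 3647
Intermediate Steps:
B(O, r) = 166
B((15 - 39) - 44, -103) + (-50 + 109)² = 166 + (-50 + 109)² = 166 + 59² = 166 + 3481 = 3647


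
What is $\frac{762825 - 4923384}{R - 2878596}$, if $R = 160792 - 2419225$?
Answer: $\frac{1386853}{1712343} \approx 0.80992$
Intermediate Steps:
$R = -2258433$ ($R = 160792 - 2419225 = -2258433$)
$\frac{762825 - 4923384}{R - 2878596} = \frac{762825 - 4923384}{-2258433 - 2878596} = - \frac{4160559}{-5137029} = \left(-4160559\right) \left(- \frac{1}{5137029}\right) = \frac{1386853}{1712343}$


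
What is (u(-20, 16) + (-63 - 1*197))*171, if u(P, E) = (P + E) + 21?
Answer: -41553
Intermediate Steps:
u(P, E) = 21 + E + P (u(P, E) = (E + P) + 21 = 21 + E + P)
(u(-20, 16) + (-63 - 1*197))*171 = ((21 + 16 - 20) + (-63 - 1*197))*171 = (17 + (-63 - 197))*171 = (17 - 260)*171 = -243*171 = -41553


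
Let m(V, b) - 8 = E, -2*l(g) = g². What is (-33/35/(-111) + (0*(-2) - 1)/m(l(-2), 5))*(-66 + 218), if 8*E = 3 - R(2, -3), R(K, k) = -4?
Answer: -1456008/91945 ≈ -15.836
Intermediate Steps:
l(g) = -g²/2
E = 7/8 (E = (3 - 1*(-4))/8 = (3 + 4)/8 = (⅛)*7 = 7/8 ≈ 0.87500)
m(V, b) = 71/8 (m(V, b) = 8 + 7/8 = 71/8)
(-33/35/(-111) + (0*(-2) - 1)/m(l(-2), 5))*(-66 + 218) = (-33/35/(-111) + (0*(-2) - 1)/(71/8))*(-66 + 218) = (-33*1/35*(-1/111) + (0 - 1)*(8/71))*152 = (-33/35*(-1/111) - 1*8/71)*152 = (11/1295 - 8/71)*152 = -9579/91945*152 = -1456008/91945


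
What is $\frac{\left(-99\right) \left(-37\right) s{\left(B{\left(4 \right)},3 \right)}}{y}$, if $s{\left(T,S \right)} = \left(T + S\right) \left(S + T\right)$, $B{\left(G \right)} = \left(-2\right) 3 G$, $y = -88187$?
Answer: $- \frac{146853}{8017} \approx -18.318$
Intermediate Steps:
$B{\left(G \right)} = - 6 G$
$s{\left(T,S \right)} = \left(S + T\right)^{2}$ ($s{\left(T,S \right)} = \left(S + T\right) \left(S + T\right) = \left(S + T\right)^{2}$)
$\frac{\left(-99\right) \left(-37\right) s{\left(B{\left(4 \right)},3 \right)}}{y} = \frac{\left(-99\right) \left(-37\right) \left(3 - 24\right)^{2}}{-88187} = 3663 \left(3 - 24\right)^{2} \left(- \frac{1}{88187}\right) = 3663 \left(-21\right)^{2} \left(- \frac{1}{88187}\right) = 3663 \cdot 441 \left(- \frac{1}{88187}\right) = 1615383 \left(- \frac{1}{88187}\right) = - \frac{146853}{8017}$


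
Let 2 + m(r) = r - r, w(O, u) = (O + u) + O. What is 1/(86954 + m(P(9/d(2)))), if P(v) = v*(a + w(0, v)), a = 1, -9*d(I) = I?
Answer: 1/86952 ≈ 1.1501e-5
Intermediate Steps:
d(I) = -I/9
w(O, u) = u + 2*O
P(v) = v*(1 + v) (P(v) = v*(1 + (v + 2*0)) = v*(1 + (v + 0)) = v*(1 + v))
m(r) = -2 (m(r) = -2 + (r - r) = -2 + 0 = -2)
1/(86954 + m(P(9/d(2)))) = 1/(86954 - 2) = 1/86952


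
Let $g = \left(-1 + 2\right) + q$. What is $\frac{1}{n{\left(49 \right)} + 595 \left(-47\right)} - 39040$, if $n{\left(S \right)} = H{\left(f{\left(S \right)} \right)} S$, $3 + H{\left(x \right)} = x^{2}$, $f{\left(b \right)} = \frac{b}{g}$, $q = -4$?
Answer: $- \frac{5284415369}{135359} \approx -39040.0$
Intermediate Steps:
$g = -3$ ($g = \left(-1 + 2\right) - 4 = 1 - 4 = -3$)
$f{\left(b \right)} = - \frac{b}{3}$ ($f{\left(b \right)} = \frac{b}{-3} = b \left(- \frac{1}{3}\right) = - \frac{b}{3}$)
$H{\left(x \right)} = -3 + x^{2}$
$n{\left(S \right)} = S \left(-3 + \frac{S^{2}}{9}\right)$ ($n{\left(S \right)} = \left(-3 + \left(- \frac{S}{3}\right)^{2}\right) S = \left(-3 + \frac{S^{2}}{9}\right) S = S \left(-3 + \frac{S^{2}}{9}\right)$)
$\frac{1}{n{\left(49 \right)} + 595 \left(-47\right)} - 39040 = \frac{1}{\frac{1}{9} \cdot 49 \left(-27 + 49^{2}\right) + 595 \left(-47\right)} - 39040 = \frac{1}{\frac{1}{9} \cdot 49 \left(-27 + 2401\right) - 27965} - 39040 = \frac{1}{\frac{1}{9} \cdot 49 \cdot 2374 - 27965} - 39040 = \frac{1}{\frac{116326}{9} - 27965} - 39040 = \frac{1}{- \frac{135359}{9}} - 39040 = - \frac{9}{135359} - 39040 = - \frac{5284415369}{135359}$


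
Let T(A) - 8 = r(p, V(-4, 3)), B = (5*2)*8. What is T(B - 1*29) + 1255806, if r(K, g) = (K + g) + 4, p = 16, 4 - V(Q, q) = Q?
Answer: 1255842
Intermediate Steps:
V(Q, q) = 4 - Q
r(K, g) = 4 + K + g
B = 80 (B = 10*8 = 80)
T(A) = 36 (T(A) = 8 + (4 + 16 + (4 - 1*(-4))) = 8 + (4 + 16 + (4 + 4)) = 8 + (4 + 16 + 8) = 8 + 28 = 36)
T(B - 1*29) + 1255806 = 36 + 1255806 = 1255842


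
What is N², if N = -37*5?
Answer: 34225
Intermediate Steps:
N = -185
N² = (-185)² = 34225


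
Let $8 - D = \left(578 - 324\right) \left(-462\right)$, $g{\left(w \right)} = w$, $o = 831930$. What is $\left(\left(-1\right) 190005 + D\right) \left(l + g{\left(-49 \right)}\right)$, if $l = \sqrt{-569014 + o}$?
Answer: $3559801 - 145298 \sqrt{65729} \approx -3.3691 \cdot 10^{7}$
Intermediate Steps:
$D = 117356$ ($D = 8 - \left(578 - 324\right) \left(-462\right) = 8 - 254 \left(-462\right) = 8 - -117348 = 8 + 117348 = 117356$)
$l = 2 \sqrt{65729}$ ($l = \sqrt{-569014 + 831930} = \sqrt{262916} = 2 \sqrt{65729} \approx 512.75$)
$\left(\left(-1\right) 190005 + D\right) \left(l + g{\left(-49 \right)}\right) = \left(\left(-1\right) 190005 + 117356\right) \left(2 \sqrt{65729} - 49\right) = \left(-190005 + 117356\right) \left(-49 + 2 \sqrt{65729}\right) = - 72649 \left(-49 + 2 \sqrt{65729}\right) = 3559801 - 145298 \sqrt{65729}$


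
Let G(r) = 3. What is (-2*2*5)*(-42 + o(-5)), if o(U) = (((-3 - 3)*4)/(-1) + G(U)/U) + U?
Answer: 472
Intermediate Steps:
o(U) = 24 + U + 3/U (o(U) = (((-3 - 3)*4)/(-1) + 3/U) + U = (-6*4*(-1) + 3/U) + U = (-24*(-1) + 3/U) + U = (24 + 3/U) + U = 24 + U + 3/U)
(-2*2*5)*(-42 + o(-5)) = (-2*2*5)*(-42 + (24 - 5 + 3/(-5))) = (-4*5)*(-42 + (24 - 5 + 3*(-⅕))) = -20*(-42 + (24 - 5 - ⅗)) = -20*(-42 + 92/5) = -20*(-118/5) = 472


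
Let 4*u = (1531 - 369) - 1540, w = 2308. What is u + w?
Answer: 4427/2 ≈ 2213.5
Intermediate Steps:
u = -189/2 (u = ((1531 - 369) - 1540)/4 = (1162 - 1540)/4 = (¼)*(-378) = -189/2 ≈ -94.500)
u + w = -189/2 + 2308 = 4427/2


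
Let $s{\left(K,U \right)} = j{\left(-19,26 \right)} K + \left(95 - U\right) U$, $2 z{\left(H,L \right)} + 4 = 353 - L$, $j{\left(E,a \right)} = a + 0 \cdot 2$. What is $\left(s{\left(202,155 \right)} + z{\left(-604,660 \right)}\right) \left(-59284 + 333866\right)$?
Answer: $-1154205437$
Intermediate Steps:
$j{\left(E,a \right)} = a$ ($j{\left(E,a \right)} = a + 0 = a$)
$z{\left(H,L \right)} = \frac{349}{2} - \frac{L}{2}$ ($z{\left(H,L \right)} = -2 + \frac{353 - L}{2} = -2 - \left(- \frac{353}{2} + \frac{L}{2}\right) = \frac{349}{2} - \frac{L}{2}$)
$s{\left(K,U \right)} = 26 K + U \left(95 - U\right)$ ($s{\left(K,U \right)} = 26 K + \left(95 - U\right) U = 26 K + U \left(95 - U\right)$)
$\left(s{\left(202,155 \right)} + z{\left(-604,660 \right)}\right) \left(-59284 + 333866\right) = \left(\left(- 155^{2} + 26 \cdot 202 + 95 \cdot 155\right) + \left(\frac{349}{2} - 330\right)\right) \left(-59284 + 333866\right) = \left(\left(\left(-1\right) 24025 + 5252 + 14725\right) + \left(\frac{349}{2} - 330\right)\right) 274582 = \left(\left(-24025 + 5252 + 14725\right) - \frac{311}{2}\right) 274582 = \left(-4048 - \frac{311}{2}\right) 274582 = \left(- \frac{8407}{2}\right) 274582 = -1154205437$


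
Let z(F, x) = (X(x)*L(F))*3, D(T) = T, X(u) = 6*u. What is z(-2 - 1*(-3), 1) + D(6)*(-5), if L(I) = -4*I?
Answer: -102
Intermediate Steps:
z(F, x) = -72*F*x (z(F, x) = ((6*x)*(-4*F))*3 = -24*F*x*3 = -72*F*x)
z(-2 - 1*(-3), 1) + D(6)*(-5) = -72*(-2 - 1*(-3))*1 + 6*(-5) = -72*(-2 + 3)*1 - 30 = -72*1*1 - 30 = -72 - 30 = -102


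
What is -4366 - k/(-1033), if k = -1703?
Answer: -4511781/1033 ≈ -4367.6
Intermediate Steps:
-4366 - k/(-1033) = -4366 - (-1703)/(-1033) = -4366 - (-1703)*(-1)/1033 = -4366 - 1*1703/1033 = -4366 - 1703/1033 = -4511781/1033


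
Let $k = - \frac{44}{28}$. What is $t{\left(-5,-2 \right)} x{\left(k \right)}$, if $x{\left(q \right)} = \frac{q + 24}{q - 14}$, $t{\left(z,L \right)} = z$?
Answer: $\frac{785}{109} \approx 7.2018$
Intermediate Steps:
$k = - \frac{11}{7}$ ($k = \left(-44\right) \frac{1}{28} = - \frac{11}{7} \approx -1.5714$)
$x{\left(q \right)} = \frac{24 + q}{-14 + q}$
$t{\left(-5,-2 \right)} x{\left(k \right)} = - 5 \frac{24 - \frac{11}{7}}{-14 - \frac{11}{7}} = - 5 \frac{1}{- \frac{109}{7}} \cdot \frac{157}{7} = - 5 \left(\left(- \frac{7}{109}\right) \frac{157}{7}\right) = \left(-5\right) \left(- \frac{157}{109}\right) = \frac{785}{109}$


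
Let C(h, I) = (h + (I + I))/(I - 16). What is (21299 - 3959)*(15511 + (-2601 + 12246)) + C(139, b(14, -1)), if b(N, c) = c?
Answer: 7415485543/17 ≈ 4.3621e+8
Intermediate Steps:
C(h, I) = (h + 2*I)/(-16 + I)
(21299 - 3959)*(15511 + (-2601 + 12246)) + C(139, b(14, -1)) = (21299 - 3959)*(15511 + (-2601 + 12246)) + (139 + 2*(-1))/(-16 - 1) = 17340*(15511 + 9645) + (139 - 2)/(-17) = 17340*25156 - 1/17*137 = 436205040 - 137/17 = 7415485543/17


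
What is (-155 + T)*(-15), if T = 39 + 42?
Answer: 1110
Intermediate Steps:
T = 81
(-155 + T)*(-15) = (-155 + 81)*(-15) = -74*(-15) = 1110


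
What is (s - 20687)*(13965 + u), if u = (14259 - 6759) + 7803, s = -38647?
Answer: -1736587512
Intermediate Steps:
u = 15303 (u = 7500 + 7803 = 15303)
(s - 20687)*(13965 + u) = (-38647 - 20687)*(13965 + 15303) = -59334*29268 = -1736587512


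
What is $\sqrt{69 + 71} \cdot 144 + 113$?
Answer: $113 + 288 \sqrt{35} \approx 1816.8$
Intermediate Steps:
$\sqrt{69 + 71} \cdot 144 + 113 = \sqrt{140} \cdot 144 + 113 = 2 \sqrt{35} \cdot 144 + 113 = 288 \sqrt{35} + 113 = 113 + 288 \sqrt{35}$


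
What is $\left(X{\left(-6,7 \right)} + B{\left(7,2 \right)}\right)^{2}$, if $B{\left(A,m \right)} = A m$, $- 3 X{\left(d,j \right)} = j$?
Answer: $\frac{1225}{9} \approx 136.11$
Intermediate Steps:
$X{\left(d,j \right)} = - \frac{j}{3}$
$\left(X{\left(-6,7 \right)} + B{\left(7,2 \right)}\right)^{2} = \left(\left(- \frac{1}{3}\right) 7 + 7 \cdot 2\right)^{2} = \left(- \frac{7}{3} + 14\right)^{2} = \left(\frac{35}{3}\right)^{2} = \frac{1225}{9}$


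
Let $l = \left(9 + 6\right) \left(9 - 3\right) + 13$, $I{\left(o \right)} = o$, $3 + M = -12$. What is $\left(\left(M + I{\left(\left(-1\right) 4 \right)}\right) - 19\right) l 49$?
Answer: $-191786$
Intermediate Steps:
$M = -15$ ($M = -3 - 12 = -15$)
$l = 103$ ($l = 15 \cdot 6 + 13 = 90 + 13 = 103$)
$\left(\left(M + I{\left(\left(-1\right) 4 \right)}\right) - 19\right) l 49 = \left(\left(-15 - 4\right) - 19\right) 103 \cdot 49 = \left(-19 - 19\right) 103 \cdot 49 = \left(-38\right) 103 \cdot 49 = \left(-3914\right) 49 = -191786$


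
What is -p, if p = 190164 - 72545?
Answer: -117619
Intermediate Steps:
p = 117619
-p = -1*117619 = -117619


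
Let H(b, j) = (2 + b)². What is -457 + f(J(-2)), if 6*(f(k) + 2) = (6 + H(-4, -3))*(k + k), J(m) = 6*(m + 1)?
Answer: -479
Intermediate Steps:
J(m) = 6 + 6*m (J(m) = 6*(1 + m) = 6 + 6*m)
f(k) = -2 + 10*k/3 (f(k) = -2 + ((6 + (2 - 4)²)*(k + k))/6 = -2 + ((6 + (-2)²)*(2*k))/6 = -2 + ((6 + 4)*(2*k))/6 = -2 + (10*(2*k))/6 = -2 + (20*k)/6 = -2 + 10*k/3)
-457 + f(J(-2)) = -457 + (-2 + 10*(6 + 6*(-2))/3) = -457 + (-2 + 10*(6 - 12)/3) = -457 + (-2 + (10/3)*(-6)) = -457 + (-2 - 20) = -457 - 22 = -479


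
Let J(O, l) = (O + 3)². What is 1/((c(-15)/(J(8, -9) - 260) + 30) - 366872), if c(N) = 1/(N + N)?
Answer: -4170/1529731139 ≈ -2.7260e-6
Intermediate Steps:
c(N) = 1/(2*N)
J(O, l) = (3 + O)²
1/((c(-15)/(J(8, -9) - 260) + 30) - 366872) = 1/((((½)/(-15))/((3 + 8)² - 260) + 30) - 366872) = 1/((((½)*(-1/15))/(11² - 260) + 30) - 366872) = 1/((-1/30/(121 - 260) + 30) - 366872) = 1/((-1/30/(-139) + 30) - 366872) = 1/((-1/139*(-1/30) + 30) - 366872) = 1/((1/4170 + 30) - 366872) = 1/(125101/4170 - 366872) = 1/(-1529731139/4170) = -4170/1529731139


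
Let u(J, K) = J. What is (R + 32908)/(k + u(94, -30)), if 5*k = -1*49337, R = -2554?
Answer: -50590/16289 ≈ -3.1058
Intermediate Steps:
k = -49337/5 (k = (-1*49337)/5 = (⅕)*(-49337) = -49337/5 ≈ -9867.4)
(R + 32908)/(k + u(94, -30)) = (-2554 + 32908)/(-49337/5 + 94) = 30354/(-48867/5) = 30354*(-5/48867) = -50590/16289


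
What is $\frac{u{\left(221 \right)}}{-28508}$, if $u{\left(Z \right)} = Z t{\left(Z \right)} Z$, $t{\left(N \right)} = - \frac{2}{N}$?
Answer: $\frac{221}{14254} \approx 0.015504$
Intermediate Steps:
$u{\left(Z \right)} = - 2 Z$ ($u{\left(Z \right)} = Z \left(- \frac{2}{Z}\right) Z = - 2 Z$)
$\frac{u{\left(221 \right)}}{-28508} = \frac{\left(-2\right) 221}{-28508} = \left(-442\right) \left(- \frac{1}{28508}\right) = \frac{221}{14254}$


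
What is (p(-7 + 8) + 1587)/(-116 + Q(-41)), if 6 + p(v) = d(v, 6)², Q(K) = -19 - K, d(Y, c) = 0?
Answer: -1581/94 ≈ -16.819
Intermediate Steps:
p(v) = -6 (p(v) = -6 + 0² = -6 + 0 = -6)
(p(-7 + 8) + 1587)/(-116 + Q(-41)) = (-6 + 1587)/(-116 + (-19 - 1*(-41))) = 1581/(-116 + (-19 + 41)) = 1581/(-116 + 22) = 1581/(-94) = 1581*(-1/94) = -1581/94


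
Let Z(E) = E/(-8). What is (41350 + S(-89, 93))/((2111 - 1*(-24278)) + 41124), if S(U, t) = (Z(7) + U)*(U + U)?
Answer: 229391/270052 ≈ 0.84943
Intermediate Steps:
Z(E) = -E/8 (Z(E) = E*(-1/8) = -E/8)
S(U, t) = 2*U*(-7/8 + U) (S(U, t) = (-1/8*7 + U)*(U + U) = (-7/8 + U)*(2*U) = 2*U*(-7/8 + U))
(41350 + S(-89, 93))/((2111 - 1*(-24278)) + 41124) = (41350 + (1/4)*(-89)*(-7 + 8*(-89)))/((2111 - 1*(-24278)) + 41124) = (41350 + (1/4)*(-89)*(-7 - 712))/((2111 + 24278) + 41124) = (41350 + (1/4)*(-89)*(-719))/(26389 + 41124) = (41350 + 63991/4)/67513 = (229391/4)*(1/67513) = 229391/270052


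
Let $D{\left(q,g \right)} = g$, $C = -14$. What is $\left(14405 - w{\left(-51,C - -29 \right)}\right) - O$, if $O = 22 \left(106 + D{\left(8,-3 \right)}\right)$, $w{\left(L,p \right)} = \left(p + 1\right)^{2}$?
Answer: $11883$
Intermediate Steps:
$w{\left(L,p \right)} = \left(1 + p\right)^{2}$
$O = 2266$ ($O = 22 \left(106 - 3\right) = 22 \cdot 103 = 2266$)
$\left(14405 - w{\left(-51,C - -29 \right)}\right) - O = \left(14405 - \left(1 - -15\right)^{2}\right) - 2266 = \left(14405 - \left(1 + \left(-14 + 29\right)\right)^{2}\right) - 2266 = \left(14405 - \left(1 + 15\right)^{2}\right) - 2266 = \left(14405 - 16^{2}\right) - 2266 = \left(14405 - 256\right) - 2266 = 14149 - 2266 = 11883$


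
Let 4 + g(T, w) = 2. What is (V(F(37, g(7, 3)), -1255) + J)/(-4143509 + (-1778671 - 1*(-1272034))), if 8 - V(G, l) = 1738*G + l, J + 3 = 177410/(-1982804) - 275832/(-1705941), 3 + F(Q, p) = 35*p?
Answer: -8026286578806661/291283994835774636 ≈ -0.027555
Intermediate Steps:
g(T, w) = -2 (g(T, w) = -4 + 2 = -2)
F(Q, p) = -3 + 35*p
J = -183395742881/62639752566 (J = -3 + (177410/(-1982804) - 275832/(-1705941)) = -3 + (177410*(-1/1982804) - 275832*(-1/1705941)) = -3 + (-88705/991402 + 10216/63183) = -3 + 4523514817/62639752566 = -183395742881/62639752566 ≈ -2.9278)
V(G, l) = 8 - l - 1738*G (V(G, l) = 8 - (1738*G + l) = 8 - (l + 1738*G) = 8 + (-l - 1738*G) = 8 - l - 1738*G)
(V(F(37, g(7, 3)), -1255) + J)/(-4143509 + (-1778671 - 1*(-1272034))) = ((8 - 1*(-1255) - 1738*(-3 + 35*(-2))) - 183395742881/62639752566)/(-4143509 + (-1778671 - 1*(-1272034))) = ((8 + 1255 - 1738*(-3 - 70)) - 183395742881/62639752566)/(-4143509 + (-1778671 + 1272034)) = ((8 + 1255 - 1738*(-73)) - 183395742881/62639752566)/(-4143509 - 506637) = ((8 + 1255 + 126874) - 183395742881/62639752566)/(-4650146) = (128137 - 183395742881/62639752566)*(-1/4650146) = (8026286578806661/62639752566)*(-1/4650146) = -8026286578806661/291283994835774636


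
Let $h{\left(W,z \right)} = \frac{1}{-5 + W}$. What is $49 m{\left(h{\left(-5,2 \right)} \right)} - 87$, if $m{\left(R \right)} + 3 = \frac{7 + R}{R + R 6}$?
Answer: $-717$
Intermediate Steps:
$m{\left(R \right)} = -3 + \frac{7 + R}{7 R}$ ($m{\left(R \right)} = -3 + \frac{7 + R}{R + R 6} = -3 + \frac{7 + R}{R + 6 R} = -3 + \frac{7 + R}{7 R}$)
$49 m{\left(h{\left(-5,2 \right)} \right)} - 87 = 49 \left(- \frac{20}{7} + \frac{1}{\frac{1}{-5 - 5}}\right) - 87 = 49 \left(- \frac{20}{7} + \frac{1}{\frac{1}{-10}}\right) - 87 = 49 \left(- \frac{20}{7} + \frac{1}{- \frac{1}{10}}\right) - 87 = 49 \left(- \frac{20}{7} - 10\right) - 87 = 49 \left(- \frac{90}{7}\right) - 87 = -630 - 87 = -717$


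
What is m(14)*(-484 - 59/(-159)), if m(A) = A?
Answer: -1076558/159 ≈ -6770.8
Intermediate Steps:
m(14)*(-484 - 59/(-159)) = 14*(-484 - 59/(-159)) = 14*(-484 - 59*(-1/159)) = 14*(-484 + 59/159) = 14*(-76897/159) = -1076558/159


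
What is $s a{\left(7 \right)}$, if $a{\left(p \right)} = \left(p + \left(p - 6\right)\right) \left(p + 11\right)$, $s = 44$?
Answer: $6336$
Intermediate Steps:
$a{\left(p \right)} = \left(-6 + 2 p\right) \left(11 + p\right)$ ($a{\left(p \right)} = \left(p + \left(-6 + p\right)\right) \left(11 + p\right) = \left(-6 + 2 p\right) \left(11 + p\right)$)
$s a{\left(7 \right)} = 44 \left(-66 + 2 \cdot 7^{2} + 16 \cdot 7\right) = 44 \left(-66 + 2 \cdot 49 + 112\right) = 44 \left(-66 + 98 + 112\right) = 44 \cdot 144 = 6336$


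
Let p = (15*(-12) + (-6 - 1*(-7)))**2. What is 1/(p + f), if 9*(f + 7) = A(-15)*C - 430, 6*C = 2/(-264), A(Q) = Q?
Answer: 2376/75999269 ≈ 3.1263e-5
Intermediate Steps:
C = -1/792 (C = (2/(-264))/6 = (2*(-1/264))/6 = (1/6)*(-1/132) = -1/792 ≈ -0.0012626)
f = -130147/2376 (f = -7 + (-15*(-1/792) - 430)/9 = -7 + (5/264 - 430)/9 = -7 + (1/9)*(-113515/264) = -7 - 113515/2376 = -130147/2376 ≈ -54.776)
p = 32041 (p = (-180 + (-6 + 7))**2 = (-180 + 1)**2 = (-179)**2 = 32041)
1/(p + f) = 1/(32041 - 130147/2376) = 1/(75999269/2376) = 2376/75999269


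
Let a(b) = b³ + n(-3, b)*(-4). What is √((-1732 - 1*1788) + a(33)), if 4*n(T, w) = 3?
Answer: √32414 ≈ 180.04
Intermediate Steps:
n(T, w) = ¾ (n(T, w) = (¼)*3 = ¾)
a(b) = -3 + b³ (a(b) = b³ + (¾)*(-4) = b³ - 3 = -3 + b³)
√((-1732 - 1*1788) + a(33)) = √((-1732 - 1*1788) + (-3 + 33³)) = √((-1732 - 1788) + (-3 + 35937)) = √(-3520 + 35934) = √32414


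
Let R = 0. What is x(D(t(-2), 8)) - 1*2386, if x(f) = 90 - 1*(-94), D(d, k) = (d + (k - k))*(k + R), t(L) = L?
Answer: -2202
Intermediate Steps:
D(d, k) = d*k (D(d, k) = (d + (k - k))*(k + 0) = (d + 0)*k = d*k)
x(f) = 184 (x(f) = 90 + 94 = 184)
x(D(t(-2), 8)) - 1*2386 = 184 - 1*2386 = 184 - 2386 = -2202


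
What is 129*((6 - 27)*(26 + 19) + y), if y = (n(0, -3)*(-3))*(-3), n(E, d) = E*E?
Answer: -121905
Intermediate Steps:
n(E, d) = E²
y = 0 (y = (0²*(-3))*(-3) = (0*(-3))*(-3) = 0*(-3) = 0)
129*((6 - 27)*(26 + 19) + y) = 129*((6 - 27)*(26 + 19) + 0) = 129*(-21*45 + 0) = 129*(-945 + 0) = 129*(-945) = -121905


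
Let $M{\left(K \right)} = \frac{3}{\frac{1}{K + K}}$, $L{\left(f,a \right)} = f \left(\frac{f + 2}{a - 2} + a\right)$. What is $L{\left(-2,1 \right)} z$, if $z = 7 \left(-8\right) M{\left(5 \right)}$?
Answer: $3360$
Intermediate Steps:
$L{\left(f,a \right)} = f \left(a + \frac{2 + f}{-2 + a}\right)$ ($L{\left(f,a \right)} = f \left(\frac{2 + f}{-2 + a} + a\right) = f \left(a + \frac{2 + f}{-2 + a}\right)$)
$M{\left(K \right)} = 6 K$ ($M{\left(K \right)} = \frac{3}{\frac{1}{2 K}} = \frac{3}{\frac{1}{2} \frac{1}{K}} = 3 \cdot 2 K = 6 K$)
$z = -1680$ ($z = 7 \left(-8\right) 6 \cdot 5 = \left(-56\right) 30 = -1680$)
$L{\left(-2,1 \right)} z = - \frac{2 \left(2 - 2 + 1^{2} - 2\right)}{-2 + 1} \left(-1680\right) = - \frac{2 \left(2 - 2 + 1 - 2\right)}{-1} \left(-1680\right) = \left(-2\right) \left(-1\right) \left(-1\right) \left(-1680\right) = \left(-2\right) \left(-1680\right) = 3360$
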